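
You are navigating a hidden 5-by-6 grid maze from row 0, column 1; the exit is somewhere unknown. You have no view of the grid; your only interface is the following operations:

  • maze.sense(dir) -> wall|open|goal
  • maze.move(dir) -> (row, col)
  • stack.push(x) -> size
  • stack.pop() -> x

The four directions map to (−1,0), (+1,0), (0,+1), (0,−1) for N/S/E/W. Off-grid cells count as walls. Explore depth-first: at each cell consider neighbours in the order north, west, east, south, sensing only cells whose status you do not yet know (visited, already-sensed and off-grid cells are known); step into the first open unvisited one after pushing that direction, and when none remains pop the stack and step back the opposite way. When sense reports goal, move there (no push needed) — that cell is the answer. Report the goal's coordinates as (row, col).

Step: maze.sense[west]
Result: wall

Step: maze.sense[east]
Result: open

Step: stack.push[east]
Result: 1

Step: maze.move[east]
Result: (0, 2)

Step: maze.sense[east]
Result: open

Step: stack.push[east]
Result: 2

Step: maze.move[east]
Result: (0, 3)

Step: maze.sense[east]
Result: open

Step: stack.push[east]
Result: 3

Step: maze.move[east]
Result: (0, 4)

Step: maze.sense[east]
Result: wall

Step: maze.sense[south]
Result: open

Step: stack.push[south]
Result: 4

Step: maze.move[south]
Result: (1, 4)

Step: maze.sense[west]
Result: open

Step: stack.push[west]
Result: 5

Step: maze.move[west]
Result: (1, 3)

Step: maze.sense[west]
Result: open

Step: stack.push[west]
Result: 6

Step: maze.move[west]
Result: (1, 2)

Step: maze.sense[west]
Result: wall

Step: maze.sense[south]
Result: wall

Step: stack.pop[]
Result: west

Step: maze.move[east]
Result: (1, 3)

Step: maze.sense[south]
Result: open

Step: stack.push[south]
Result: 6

Step: maze.move[south]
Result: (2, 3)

Step: maze.sense[east]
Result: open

Step: stack.push[east]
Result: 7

Step: maze.move[east]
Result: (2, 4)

Step: maze.sense[east]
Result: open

Step: stack.push[east]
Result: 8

Step: maze.move[east]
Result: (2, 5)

Step: maze.sense[north]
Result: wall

Step: maze.sense[south]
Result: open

Step: stack.push[south]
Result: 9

Step: maze.move[south]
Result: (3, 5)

Step: maze.sense[west]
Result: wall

Step: maze.sense[south]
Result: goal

Step: maze.move[south]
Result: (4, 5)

Answer: (4, 5)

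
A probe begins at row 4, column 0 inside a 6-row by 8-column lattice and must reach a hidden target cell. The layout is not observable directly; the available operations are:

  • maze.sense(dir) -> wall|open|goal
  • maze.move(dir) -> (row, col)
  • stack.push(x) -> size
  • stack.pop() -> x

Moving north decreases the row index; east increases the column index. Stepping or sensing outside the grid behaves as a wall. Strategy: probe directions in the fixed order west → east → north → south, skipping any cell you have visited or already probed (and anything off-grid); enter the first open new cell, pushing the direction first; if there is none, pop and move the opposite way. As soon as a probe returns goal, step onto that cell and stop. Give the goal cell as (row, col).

Using sense on dir: east, giving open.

Using push on x: east, yielding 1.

Invoking move on dir: east, — result: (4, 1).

I call sense on dir: east, and see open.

Then push on x: east, — result: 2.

I invoke move on dir: east, and get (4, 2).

Next I call sense on dir: east, : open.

Now I run push on x: east, giving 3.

Then move on dir: east, — result: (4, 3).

I try sense on dir: east, and observe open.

Now I run push on x: east, → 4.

I use move on dir: east, : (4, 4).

Next I call sense on dir: east, and get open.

Calling push on x: east, and get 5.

I invoke move on dir: east, — result: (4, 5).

I try sense on dir: east, giving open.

Next I call push on x: east, and observe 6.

Invoking move on dir: east, : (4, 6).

I invoke sense on dir: east, and get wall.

Now I run sense on dir: north, which returns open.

Calling push on x: north, : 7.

I try move on dir: north, yielding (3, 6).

I invoke sense on dir: west, — result: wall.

I call sense on dir: east, and get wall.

Invoking sense on dir: north, → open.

I invoke push on x: north, and get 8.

Calling move on dir: north, and get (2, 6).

I use sense on dir: west, which returns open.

Next I call push on x: west, which returns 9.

I use move on dir: west, which returns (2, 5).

Invoking sense on dir: west, → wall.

Invoking sense on dir: north, and observe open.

I invoke push on x: north, → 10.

I run move on dir: north, → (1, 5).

I run sense on dir: west, : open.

Using push on x: west, and see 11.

I try move on dir: west, and get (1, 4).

Then sense on dir: west, yielding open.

I try push on x: west, and observe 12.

Using move on dir: west, — result: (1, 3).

Invoking sense on dir: west, and observe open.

I run push on x: west, and observe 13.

I use move on dir: west, and get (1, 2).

I invoke sense on dir: west, which returns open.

I use push on x: west, and see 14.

I run move on dir: west, — result: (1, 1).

Invoking sense on dir: west, — result: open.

Then push on x: west, and observe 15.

I run move on dir: west, and observe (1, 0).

Now I run sense on dir: north, → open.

Invoking push on x: north, : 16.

I call move on dir: north, and get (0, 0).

Next I call sense on dir: east, and observe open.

Using push on x: east, and observe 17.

Now I run move on dir: east, giving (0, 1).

I try sense on dir: east, giving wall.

I use pop(), giving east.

Now I run move on dir: west, and see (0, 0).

I call pop, — result: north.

Next I call move on dir: south, yielding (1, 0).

Now I run sense on dir: south, and observe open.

Using push on x: south, → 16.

I call move on dir: south, → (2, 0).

I invoke sense on dir: east, and see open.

Next I call push on x: east, yielding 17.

Calling move on dir: east, which returns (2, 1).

Next I call sense on dir: east, : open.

I call push on x: east, — result: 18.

I try move on dir: east, yielding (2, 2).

Using sense on dir: east, → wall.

I invoke sense on dir: south, — result: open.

Invoking push on x: south, and get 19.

I call move on dir: south, yielding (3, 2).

Using sense on dir: west, and observe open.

Using push on x: west, giving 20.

Now I run move on dir: west, which returns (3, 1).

I use sense on dir: west, and get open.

I try push on x: west, giving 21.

Using move on dir: west, and see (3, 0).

Using pop(), : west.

I call move on dir: east, which returns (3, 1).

Using pop, and observe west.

Now I run move on dir: east, and see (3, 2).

Now I run sense on dir: east, and see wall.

I run pop, yielding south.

Next I call move on dir: north, and observe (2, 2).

I call pop(), — result: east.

Now I run move on dir: west, and observe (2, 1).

Invoking pop, and get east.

Invoking move on dir: west, and see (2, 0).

Invoking pop, — result: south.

Next I call move on dir: north, → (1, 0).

I run pop, — result: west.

I run move on dir: east, which returns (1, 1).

Next I call pop(), and get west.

Calling move on dir: east, and observe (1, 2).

I use pop(), : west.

Then move on dir: east, which returns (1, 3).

I call sense on dir: north, : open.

Using push on x: north, giving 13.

Next I call move on dir: north, → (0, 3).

I run sense on dir: east, → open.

Calling push on x: east, giving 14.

I run move on dir: east, giving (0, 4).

I invoke sense on dir: east, and observe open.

Using push on x: east, and get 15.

Invoking move on dir: east, : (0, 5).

Now I run sense on dir: east, yielding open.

I call push on x: east, and get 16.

I run move on dir: east, — result: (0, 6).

Next I call sense on dir: east, and see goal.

I use move on dir: east, which returns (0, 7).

Answer: (0, 7)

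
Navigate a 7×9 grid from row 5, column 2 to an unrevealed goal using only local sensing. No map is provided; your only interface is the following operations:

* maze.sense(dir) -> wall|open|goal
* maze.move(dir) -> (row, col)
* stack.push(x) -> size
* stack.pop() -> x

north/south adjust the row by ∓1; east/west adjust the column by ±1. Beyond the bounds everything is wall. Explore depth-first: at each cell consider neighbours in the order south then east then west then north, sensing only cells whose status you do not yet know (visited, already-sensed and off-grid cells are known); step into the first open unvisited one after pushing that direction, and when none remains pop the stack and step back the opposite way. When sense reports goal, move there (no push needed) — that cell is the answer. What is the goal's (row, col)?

Calling maze.sense(dir: south), → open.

Invoking stack.push(x: south), giving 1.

Next I call maze.move(dir: south), : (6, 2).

I use maze.sense(dir: east), — result: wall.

Then maze.sense(dir: west), and see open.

Calling stack.push(x: west), and get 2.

I use maze.move(dir: west), : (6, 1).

Now I run maze.sense(dir: west), — result: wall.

Next I call maze.sense(dir: north), giving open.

I run stack.push(x: north), and observe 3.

I call maze.move(dir: north), yielding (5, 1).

I invoke maze.sense(dir: west), and see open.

Calling stack.push(x: west), and observe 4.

Calling maze.move(dir: west), — result: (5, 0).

I use maze.sense(dir: north), : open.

I run stack.push(x: north), and get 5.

Using maze.move(dir: north), → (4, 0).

Calling maze.sense(dir: east), and observe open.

I try stack.push(x: east), : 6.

Then maze.move(dir: east), : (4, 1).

Then maze.sense(dir: east), and get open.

Now I run stack.push(x: east), and observe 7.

Invoking maze.move(dir: east), — result: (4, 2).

I use maze.sense(dir: east), yielding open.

Next I call stack.push(x: east), and get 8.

I run maze.move(dir: east), yielding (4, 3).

I invoke maze.sense(dir: south), — result: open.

I try stack.push(x: south), and observe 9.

I invoke maze.move(dir: south), and see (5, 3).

Then maze.sense(dir: east), which returns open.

Next I call stack.push(x: east), and observe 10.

Next I call maze.move(dir: east), and observe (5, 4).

Using maze.sense(dir: south), yielding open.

I use stack.push(x: south), which returns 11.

Next I call maze.move(dir: south), : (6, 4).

Now I run maze.sense(dir: east), : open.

I use stack.push(x: east), — result: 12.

Invoking maze.move(dir: east), → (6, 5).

Invoking maze.sense(dir: east), — result: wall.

Then maze.sense(dir: north), — result: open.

I use stack.push(x: north), and observe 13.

Invoking maze.move(dir: north), : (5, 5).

Next I call maze.sense(dir: east), which returns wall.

I use maze.sense(dir: north), which returns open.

I try stack.push(x: north), which returns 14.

Using maze.move(dir: north), and observe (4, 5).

I call maze.sense(dir: east), and get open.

Now I run stack.push(x: east), — result: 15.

I use maze.move(dir: east), → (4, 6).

Using maze.sense(dir: east), → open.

Now I run stack.push(x: east), : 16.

I run maze.move(dir: east), giving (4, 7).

Using maze.sense(dir: south), which returns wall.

Using maze.sense(dir: east), and observe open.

Now I run stack.push(x: east), and see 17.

Next I call maze.move(dir: east), giving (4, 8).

Then maze.sense(dir: south), and observe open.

I call stack.push(x: south), yielding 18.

I run maze.move(dir: south), and observe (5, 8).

I invoke maze.sense(dir: south), giving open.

I invoke stack.push(x: south), and get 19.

Using maze.move(dir: south), — result: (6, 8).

Using maze.sense(dir: west), — result: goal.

I use maze.move(dir: west), and observe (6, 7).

Answer: (6, 7)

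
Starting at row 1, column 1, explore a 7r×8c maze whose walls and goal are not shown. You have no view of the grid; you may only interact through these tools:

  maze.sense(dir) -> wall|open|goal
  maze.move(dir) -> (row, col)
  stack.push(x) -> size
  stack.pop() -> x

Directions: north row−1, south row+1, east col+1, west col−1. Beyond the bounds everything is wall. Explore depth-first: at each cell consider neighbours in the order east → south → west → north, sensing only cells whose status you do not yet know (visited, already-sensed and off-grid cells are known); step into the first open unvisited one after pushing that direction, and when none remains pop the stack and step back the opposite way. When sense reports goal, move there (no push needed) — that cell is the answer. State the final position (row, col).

·→ maze.sense(dir='east')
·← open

·→ stack.push(x='east')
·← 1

·→ maze.move(dir='east')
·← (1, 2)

·→ maze.sense(dir='east')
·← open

·→ stack.push(x='east')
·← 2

·→ maze.move(dir='east')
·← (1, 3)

·→ maze.sense(dir='east')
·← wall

·→ maze.sense(dir='south')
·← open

·→ stack.push(x='south')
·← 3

·→ maze.move(dir='south')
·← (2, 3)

·→ maze.sense(dir='east')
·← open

·→ stack.push(x='east')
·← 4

·→ maze.move(dir='east')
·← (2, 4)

·→ maze.sense(dir='east')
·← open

·→ stack.push(x='east')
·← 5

·→ maze.move(dir='east')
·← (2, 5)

·→ maze.sense(dir='east')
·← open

·→ stack.push(x='east')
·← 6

·→ maze.move(dir='east')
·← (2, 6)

·→ maze.sense(dir='east')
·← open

·→ stack.push(x='east')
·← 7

·→ maze.move(dir='east')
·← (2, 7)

·→ maze.sense(dir='south')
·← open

·→ stack.push(x='south')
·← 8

·→ maze.move(dir='south')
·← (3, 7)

·→ maze.sense(dir='south')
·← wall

·→ maze.sense(dir='west')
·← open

·→ stack.push(x='west')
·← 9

·→ maze.move(dir='west')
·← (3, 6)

·→ maze.sense(dir='south')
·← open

·→ stack.push(x='south')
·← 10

·→ maze.move(dir='south')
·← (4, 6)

·→ maze.sense(dir='south')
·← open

·→ stack.push(x='south')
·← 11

·→ maze.move(dir='south')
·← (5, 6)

·→ maze.sense(dir='east')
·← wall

·→ maze.sense(dir='south')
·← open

·→ stack.push(x='south')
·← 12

·→ maze.move(dir='south')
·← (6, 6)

·→ maze.sense(dir='east')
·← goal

·→ maze.move(dir='east')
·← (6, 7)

Answer: (6, 7)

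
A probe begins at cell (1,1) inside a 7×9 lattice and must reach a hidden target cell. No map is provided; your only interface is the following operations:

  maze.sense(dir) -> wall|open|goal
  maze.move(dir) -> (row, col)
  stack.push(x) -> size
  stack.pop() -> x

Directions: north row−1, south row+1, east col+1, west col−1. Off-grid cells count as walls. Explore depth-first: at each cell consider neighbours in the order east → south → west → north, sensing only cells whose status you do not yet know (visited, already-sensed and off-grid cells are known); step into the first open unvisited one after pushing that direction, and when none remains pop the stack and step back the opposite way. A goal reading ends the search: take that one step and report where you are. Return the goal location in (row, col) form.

-- maze.sense(dir='east') ~> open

-- stack.push(x='east') ~> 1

-- maze.move(dir='east') ~> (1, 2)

-- maze.sense(dir='east') ~> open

-- stack.push(x='east') ~> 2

-- maze.move(dir='east') ~> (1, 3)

-- maze.sense(dir='east') ~> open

-- stack.push(x='east') ~> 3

-- maze.move(dir='east') ~> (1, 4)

-- maze.sense(dir='east') ~> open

-- stack.push(x='east') ~> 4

-- maze.move(dir='east') ~> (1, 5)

-- maze.sense(dir='east') ~> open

-- stack.push(x='east') ~> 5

-- maze.move(dir='east') ~> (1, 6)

-- maze.sense(dir='east') ~> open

-- stack.push(x='east') ~> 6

-- maze.move(dir='east') ~> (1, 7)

-- maze.sense(dir='east') ~> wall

-- maze.sense(dir='south') ~> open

-- stack.push(x='south') ~> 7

-- maze.move(dir='south') ~> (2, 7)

-- maze.sense(dir='east') ~> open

-- stack.push(x='east') ~> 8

-- maze.move(dir='east') ~> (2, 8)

-- maze.sense(dir='south') ~> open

-- stack.push(x='south') ~> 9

-- maze.move(dir='south') ~> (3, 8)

-- maze.sense(dir='south') ~> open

-- stack.push(x='south') ~> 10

-- maze.move(dir='south') ~> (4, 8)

-- maze.sense(dir='south') ~> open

-- stack.push(x='south') ~> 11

-- maze.move(dir='south') ~> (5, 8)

-- maze.sense(dir='south') ~> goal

-- maze.move(dir='south') ~> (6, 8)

Answer: (6, 8)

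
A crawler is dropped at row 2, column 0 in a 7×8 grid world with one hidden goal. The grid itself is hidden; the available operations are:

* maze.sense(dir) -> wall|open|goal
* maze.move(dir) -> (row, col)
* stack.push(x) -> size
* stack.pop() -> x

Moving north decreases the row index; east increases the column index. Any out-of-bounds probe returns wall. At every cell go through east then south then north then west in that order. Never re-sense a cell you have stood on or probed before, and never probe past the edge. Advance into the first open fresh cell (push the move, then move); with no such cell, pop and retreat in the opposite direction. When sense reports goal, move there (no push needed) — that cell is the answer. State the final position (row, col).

Act: maze.sense[dir: east]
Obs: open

Act: stack.push[x: east]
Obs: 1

Act: maze.move[dir: east]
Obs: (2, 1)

Act: maze.sense[dir: east]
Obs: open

Act: stack.push[x: east]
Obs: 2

Act: maze.move[dir: east]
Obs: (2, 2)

Act: maze.sense[dir: east]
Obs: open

Act: stack.push[x: east]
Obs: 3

Act: maze.move[dir: east]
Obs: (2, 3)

Act: maze.sense[dir: east]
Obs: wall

Act: maze.sense[dir: south]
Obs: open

Act: stack.push[x: south]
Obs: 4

Act: maze.move[dir: south]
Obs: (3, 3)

Act: maze.sense[dir: east]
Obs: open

Act: stack.push[x: east]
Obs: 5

Act: maze.move[dir: east]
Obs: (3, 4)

Act: maze.sense[dir: east]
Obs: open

Act: stack.push[x: east]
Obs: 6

Act: maze.move[dir: east]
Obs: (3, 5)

Act: maze.sense[dir: east]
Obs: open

Act: stack.push[x: east]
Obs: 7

Act: maze.move[dir: east]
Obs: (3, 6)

Act: maze.sense[dir: east]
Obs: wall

Act: maze.sense[dir: south]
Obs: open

Act: stack.push[x: south]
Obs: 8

Act: maze.move[dir: south]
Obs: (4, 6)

Act: maze.sense[dir: east]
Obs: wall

Act: maze.sense[dir: south]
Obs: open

Act: stack.push[x: south]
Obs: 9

Act: maze.move[dir: south]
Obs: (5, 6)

Act: maze.sense[dir: east]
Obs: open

Act: stack.push[x: east]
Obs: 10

Act: maze.move[dir: east]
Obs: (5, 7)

Act: maze.sense[dir: south]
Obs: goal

Act: maze.move[dir: south]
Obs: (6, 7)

Answer: (6, 7)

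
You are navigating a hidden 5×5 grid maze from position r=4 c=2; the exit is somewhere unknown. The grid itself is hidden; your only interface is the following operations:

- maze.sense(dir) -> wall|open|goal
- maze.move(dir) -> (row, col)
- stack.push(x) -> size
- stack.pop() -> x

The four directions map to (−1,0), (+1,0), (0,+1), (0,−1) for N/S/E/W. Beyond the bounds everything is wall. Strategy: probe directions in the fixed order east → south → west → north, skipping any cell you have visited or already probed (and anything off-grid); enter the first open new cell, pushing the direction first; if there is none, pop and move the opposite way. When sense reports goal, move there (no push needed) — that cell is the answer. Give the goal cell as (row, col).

> sense dir→east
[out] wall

> sense dir→west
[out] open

> push x→west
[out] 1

> move dir→west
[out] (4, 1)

> sense dir→west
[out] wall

> sense dir→north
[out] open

> push x→north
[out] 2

> move dir→north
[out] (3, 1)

> sense dir→east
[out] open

> push x→east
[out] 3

> move dir→east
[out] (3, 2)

> sense dir→east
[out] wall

> sense dir→north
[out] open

> push x→north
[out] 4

> move dir→north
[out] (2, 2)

> sense dir→east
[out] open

> push x→east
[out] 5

> move dir→east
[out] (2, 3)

> sense dir→east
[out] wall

> sense dir→north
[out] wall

> pop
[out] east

> move dir→west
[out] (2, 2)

> sense dir→west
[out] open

> push x→west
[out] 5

> move dir→west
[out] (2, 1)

> sense dir→west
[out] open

> push x→west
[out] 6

> move dir→west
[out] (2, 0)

> sense dir→south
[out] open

> push x→south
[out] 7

> move dir→south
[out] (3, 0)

> pop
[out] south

> move dir→north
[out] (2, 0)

> sense dir→north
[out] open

> push x→north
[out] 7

> move dir→north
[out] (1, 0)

> sense dir→east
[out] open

> push x→east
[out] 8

> move dir→east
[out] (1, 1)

> sense dir→east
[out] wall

> sense dir→north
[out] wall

> pop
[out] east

> move dir→west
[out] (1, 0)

> sense dir→north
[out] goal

> move dir→north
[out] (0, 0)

Answer: (0, 0)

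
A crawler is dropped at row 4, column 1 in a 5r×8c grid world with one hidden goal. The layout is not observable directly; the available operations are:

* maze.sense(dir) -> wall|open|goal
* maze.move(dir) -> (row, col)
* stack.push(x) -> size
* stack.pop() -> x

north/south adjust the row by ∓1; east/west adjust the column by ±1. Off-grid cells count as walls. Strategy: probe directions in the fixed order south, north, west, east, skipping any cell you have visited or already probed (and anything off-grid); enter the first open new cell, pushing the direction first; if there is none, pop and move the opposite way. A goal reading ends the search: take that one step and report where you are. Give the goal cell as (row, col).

// maze.sense(dir=north) : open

// stack.push(x=north) : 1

// maze.move(dir=north) : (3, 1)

// maze.sense(dir=north) : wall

// maze.sense(dir=west) : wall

// maze.sense(dir=east) : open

// stack.push(x=east) : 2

// maze.move(dir=east) : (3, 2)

// maze.sense(dir=south) : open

// stack.push(x=south) : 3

// maze.move(dir=south) : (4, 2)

// maze.sense(dir=east) : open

// stack.push(x=east) : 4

// maze.move(dir=east) : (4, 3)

// maze.sense(dir=north) : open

// stack.push(x=north) : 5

// maze.move(dir=north) : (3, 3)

// maze.sense(dir=north) : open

// stack.push(x=north) : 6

// maze.move(dir=north) : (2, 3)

// maze.sense(dir=north) : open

// stack.push(x=north) : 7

// maze.move(dir=north) : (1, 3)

// maze.sense(dir=north) : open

// stack.push(x=north) : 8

// maze.move(dir=north) : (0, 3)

// maze.sense(dir=west) : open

// stack.push(x=west) : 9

// maze.move(dir=west) : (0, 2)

// maze.sense(dir=south) : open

// stack.push(x=south) : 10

// maze.move(dir=south) : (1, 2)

// maze.sense(dir=south) : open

// stack.push(x=south) : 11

// maze.move(dir=south) : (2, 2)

// stack.pop() : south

// maze.move(dir=north) : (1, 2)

// maze.sense(dir=west) : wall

// stack.pop() : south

// maze.move(dir=north) : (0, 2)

// maze.sense(dir=west) : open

// stack.push(x=west) : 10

// maze.move(dir=west) : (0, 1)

// maze.sense(dir=west) : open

// stack.push(x=west) : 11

// maze.move(dir=west) : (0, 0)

// maze.sense(dir=south) : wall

// stack.pop() : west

// maze.move(dir=east) : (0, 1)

// stack.pop() : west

// maze.move(dir=east) : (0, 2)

// stack.pop() : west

// maze.move(dir=east) : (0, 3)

// maze.sense(dir=east) : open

// stack.push(x=east) : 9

// maze.move(dir=east) : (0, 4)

// maze.sense(dir=south) : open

// stack.push(x=south) : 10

// maze.move(dir=south) : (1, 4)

// maze.sense(dir=south) : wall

// maze.sense(dir=east) : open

// stack.push(x=east) : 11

// maze.move(dir=east) : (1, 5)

// maze.sense(dir=south) : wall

// maze.sense(dir=north) : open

// stack.push(x=north) : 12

// maze.move(dir=north) : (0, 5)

// maze.sense(dir=east) : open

// stack.push(x=east) : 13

// maze.move(dir=east) : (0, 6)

// maze.sense(dir=south) : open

// stack.push(x=south) : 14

// maze.move(dir=south) : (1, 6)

// maze.sense(dir=south) : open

// stack.push(x=south) : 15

// maze.move(dir=south) : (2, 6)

// maze.sense(dir=south) : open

// stack.push(x=south) : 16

// maze.move(dir=south) : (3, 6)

// maze.sense(dir=south) : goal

// maze.move(dir=south) : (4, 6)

Answer: (4, 6)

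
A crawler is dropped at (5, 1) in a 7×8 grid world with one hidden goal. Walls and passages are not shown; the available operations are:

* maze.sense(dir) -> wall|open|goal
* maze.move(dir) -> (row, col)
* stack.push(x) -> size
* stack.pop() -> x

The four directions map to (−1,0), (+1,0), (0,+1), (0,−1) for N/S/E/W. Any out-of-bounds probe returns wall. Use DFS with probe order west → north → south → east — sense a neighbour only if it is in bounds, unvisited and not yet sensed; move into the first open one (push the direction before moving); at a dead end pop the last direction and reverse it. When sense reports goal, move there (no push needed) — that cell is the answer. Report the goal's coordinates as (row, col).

~$ sense west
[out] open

~$ push west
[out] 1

~$ move west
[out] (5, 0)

~$ sense north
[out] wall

~$ sense south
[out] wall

~$ pop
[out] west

~$ move east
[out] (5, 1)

~$ sense north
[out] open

~$ push north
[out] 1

~$ move north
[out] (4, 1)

~$ sense north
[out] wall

~$ sense east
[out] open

~$ push east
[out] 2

~$ move east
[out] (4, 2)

~$ sense north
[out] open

~$ push north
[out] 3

~$ move north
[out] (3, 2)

~$ sense north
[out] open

~$ push north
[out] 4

~$ move north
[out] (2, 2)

~$ sense west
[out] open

~$ push west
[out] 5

~$ move west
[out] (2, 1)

~$ sense west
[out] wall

~$ sense north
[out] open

~$ push north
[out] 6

~$ move north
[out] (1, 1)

~$ sense west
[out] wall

~$ sense north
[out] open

~$ push north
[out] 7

~$ move north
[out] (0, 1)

~$ sense west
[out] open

~$ push west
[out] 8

~$ move west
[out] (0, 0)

~$ pop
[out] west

~$ move east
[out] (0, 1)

~$ sense east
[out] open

~$ push east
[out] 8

~$ move east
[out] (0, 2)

~$ sense south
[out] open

~$ push south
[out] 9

~$ move south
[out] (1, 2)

~$ sense east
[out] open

~$ push east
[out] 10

~$ move east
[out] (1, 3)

~$ sense north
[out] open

~$ push north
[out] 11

~$ move north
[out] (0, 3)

~$ sense east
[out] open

~$ push east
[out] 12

~$ move east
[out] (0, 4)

~$ sense south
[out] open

~$ push south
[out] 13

~$ move south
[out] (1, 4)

~$ sense south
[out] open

~$ push south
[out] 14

~$ move south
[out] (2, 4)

~$ sense west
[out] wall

~$ sense south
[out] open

~$ push south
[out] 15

~$ move south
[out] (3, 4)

~$ sense west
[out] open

~$ push west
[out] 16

~$ move west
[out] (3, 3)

~$ sense south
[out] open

~$ push south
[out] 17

~$ move south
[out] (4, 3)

~$ sense south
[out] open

~$ push south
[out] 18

~$ move south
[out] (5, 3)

~$ sense west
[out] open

~$ push west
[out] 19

~$ move west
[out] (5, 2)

~$ sense south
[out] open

~$ push south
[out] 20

~$ move south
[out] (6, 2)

~$ sense west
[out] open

~$ push west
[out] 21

~$ move west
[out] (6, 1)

~$ pop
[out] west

~$ move east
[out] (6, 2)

~$ sense east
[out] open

~$ push east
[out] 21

~$ move east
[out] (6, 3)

~$ sense east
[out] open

~$ push east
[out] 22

~$ move east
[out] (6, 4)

~$ sense north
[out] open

~$ push north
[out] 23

~$ move north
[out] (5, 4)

~$ sense north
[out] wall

~$ sense east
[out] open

~$ push east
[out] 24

~$ move east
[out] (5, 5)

~$ sense north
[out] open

~$ push north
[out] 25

~$ move north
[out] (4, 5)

~$ sense north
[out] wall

~$ sense east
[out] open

~$ push east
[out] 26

~$ move east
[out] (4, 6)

~$ sense north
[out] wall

~$ sense south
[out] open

~$ push south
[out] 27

~$ move south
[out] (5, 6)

~$ sense south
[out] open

~$ push south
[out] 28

~$ move south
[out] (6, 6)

~$ sense west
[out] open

~$ push west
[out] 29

~$ move west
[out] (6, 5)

~$ pop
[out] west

~$ move east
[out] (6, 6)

~$ sense east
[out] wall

~$ pop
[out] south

~$ move north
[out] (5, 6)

~$ sense east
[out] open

~$ push east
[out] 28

~$ move east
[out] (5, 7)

~$ sense north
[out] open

~$ push north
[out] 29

~$ move north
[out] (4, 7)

~$ sense north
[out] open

~$ push north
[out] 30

~$ move north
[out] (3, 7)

~$ sense north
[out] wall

~$ pop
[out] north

~$ move south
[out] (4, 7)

~$ pop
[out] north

~$ move south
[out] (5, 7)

~$ pop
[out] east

~$ move west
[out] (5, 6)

~$ pop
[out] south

~$ move north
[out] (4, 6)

~$ pop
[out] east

~$ move west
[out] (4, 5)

~$ pop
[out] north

~$ move south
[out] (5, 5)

~$ pop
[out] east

~$ move west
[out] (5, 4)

~$ pop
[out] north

~$ move south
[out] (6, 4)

~$ pop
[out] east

~$ move west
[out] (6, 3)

~$ pop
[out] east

~$ move west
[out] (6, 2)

~$ pop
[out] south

~$ move north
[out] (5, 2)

~$ pop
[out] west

~$ move east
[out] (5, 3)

~$ pop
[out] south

~$ move north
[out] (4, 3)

~$ pop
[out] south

~$ move north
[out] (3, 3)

~$ pop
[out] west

~$ move east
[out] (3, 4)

~$ pop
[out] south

~$ move north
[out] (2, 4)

~$ sense east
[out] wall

~$ pop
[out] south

~$ move north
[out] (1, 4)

~$ sense east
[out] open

~$ push east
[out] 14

~$ move east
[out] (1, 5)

~$ sense north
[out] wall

~$ sense east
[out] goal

~$ move east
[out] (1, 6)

Answer: (1, 6)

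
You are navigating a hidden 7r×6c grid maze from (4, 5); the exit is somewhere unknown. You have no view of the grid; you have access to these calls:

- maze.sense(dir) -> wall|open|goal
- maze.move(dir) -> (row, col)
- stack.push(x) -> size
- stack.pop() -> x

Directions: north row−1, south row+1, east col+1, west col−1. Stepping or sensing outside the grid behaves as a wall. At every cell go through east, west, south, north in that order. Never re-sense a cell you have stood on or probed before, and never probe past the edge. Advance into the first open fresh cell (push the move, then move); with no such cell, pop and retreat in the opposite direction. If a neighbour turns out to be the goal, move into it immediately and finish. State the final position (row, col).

-- 1. maze.sense(west) => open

-- 2. stack.push(west) => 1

-- 3. maze.move(west) => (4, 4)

-- 4. maze.sense(west) => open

-- 5. stack.push(west) => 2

-- 6. maze.move(west) => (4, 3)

-- 7. maze.sense(west) => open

-- 8. stack.push(west) => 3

-- 9. maze.move(west) => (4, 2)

-- 10. maze.sense(west) => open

-- 11. stack.push(west) => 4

-- 12. maze.move(west) => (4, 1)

-- 13. maze.sense(west) => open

-- 14. stack.push(west) => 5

-- 15. maze.move(west) => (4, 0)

-- 16. maze.sense(south) => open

-- 17. stack.push(south) => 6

-- 18. maze.move(south) => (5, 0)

-- 19. maze.sense(east) => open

-- 20. stack.push(east) => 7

-- 21. maze.move(east) => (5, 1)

-- 22. maze.sense(east) => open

-- 23. stack.push(east) => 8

-- 24. maze.move(east) => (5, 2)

-- 25. maze.sense(east) => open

-- 26. stack.push(east) => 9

-- 27. maze.move(east) => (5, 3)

-- 28. maze.sense(east) => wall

-- 29. maze.sense(south) => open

-- 30. stack.push(south) => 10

-- 31. maze.move(south) => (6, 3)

-- 32. maze.sense(east) => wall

-- 33. maze.sense(west) => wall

-- 34. stack.pop() => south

-- 35. maze.move(north) => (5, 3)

-- 36. stack.pop() => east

-- 37. maze.move(west) => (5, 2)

-- 38. stack.pop() => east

-- 39. maze.move(west) => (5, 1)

-- 40. maze.sense(south) => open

-- 41. stack.push(south) => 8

-- 42. maze.move(south) => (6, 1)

-- 43. maze.sense(west) => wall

-- 44. stack.pop() => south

-- 45. maze.move(north) => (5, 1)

-- 46. stack.pop() => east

-- 47. maze.move(west) => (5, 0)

-- 48. stack.pop() => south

-- 49. maze.move(north) => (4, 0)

-- 50. maze.sense(north) => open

-- 51. stack.push(north) => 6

-- 52. maze.move(north) => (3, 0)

-- 53. maze.sense(east) => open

-- 54. stack.push(east) => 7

-- 55. maze.move(east) => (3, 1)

-- 56. maze.sense(east) => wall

-- 57. maze.sense(north) => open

-- 58. stack.push(north) => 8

-- 59. maze.move(north) => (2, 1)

-- 60. maze.sense(east) => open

-- 61. stack.push(east) => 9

-- 62. maze.move(east) => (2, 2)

-- 63. maze.sense(east) => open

-- 64. stack.push(east) => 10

-- 65. maze.move(east) => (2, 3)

-- 66. maze.sense(east) => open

-- 67. stack.push(east) => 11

-- 68. maze.move(east) => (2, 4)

-- 69. maze.sense(east) => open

-- 70. stack.push(east) => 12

-- 71. maze.move(east) => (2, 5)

-- 72. maze.sense(south) => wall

-- 73. maze.sense(north) => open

-- 74. stack.push(north) => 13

-- 75. maze.move(north) => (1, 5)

-- 76. maze.sense(west) => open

-- 77. stack.push(west) => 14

-- 78. maze.move(west) => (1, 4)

-- 79. maze.sense(west) => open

-- 80. stack.push(west) => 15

-- 81. maze.move(west) => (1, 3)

-- 82. maze.sense(west) => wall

-- 83. maze.sense(north) => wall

-- 84. stack.pop() => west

-- 85. maze.move(east) => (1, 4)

-- 86. maze.sense(north) => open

-- 87. stack.push(north) => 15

-- 88. maze.move(north) => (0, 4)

-- 89. maze.sense(east) => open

-- 90. stack.push(east) => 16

-- 91. maze.move(east) => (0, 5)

-- 92. stack.pop() => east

-- 93. maze.move(west) => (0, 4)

-- 94. stack.pop() => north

-- 95. maze.move(south) => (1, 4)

-- 96. stack.pop() => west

-- 97. maze.move(east) => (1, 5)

-- 98. stack.pop() => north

-- 99. maze.move(south) => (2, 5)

-- 100. stack.pop() => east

-- 101. maze.move(west) => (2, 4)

-- 102. maze.sense(south) => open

-- 103. stack.push(south) => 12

-- 104. maze.move(south) => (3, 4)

-- 105. maze.sense(west) => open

-- 106. stack.push(west) => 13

-- 107. maze.move(west) => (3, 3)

-- 108. stack.pop() => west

-- 109. maze.move(east) => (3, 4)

-- 110. stack.pop() => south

-- 111. maze.move(north) => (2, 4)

-- 112. stack.pop() => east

-- 113. maze.move(west) => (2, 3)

-- 114. stack.pop() => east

-- 115. maze.move(west) => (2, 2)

-- 116. stack.pop() => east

-- 117. maze.move(west) => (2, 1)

-- 118. maze.sense(west) => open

-- 119. stack.push(west) => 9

-- 120. maze.move(west) => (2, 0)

-- 121. maze.sense(north) => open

-- 122. stack.push(north) => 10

-- 123. maze.move(north) => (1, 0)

-- 124. maze.sense(east) => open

-- 125. stack.push(east) => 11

-- 126. maze.move(east) => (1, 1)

-- 127. maze.sense(north) => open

-- 128. stack.push(north) => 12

-- 129. maze.move(north) => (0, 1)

-- 130. maze.sense(east) => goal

-- 131. maze.move(east) => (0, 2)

Answer: (0, 2)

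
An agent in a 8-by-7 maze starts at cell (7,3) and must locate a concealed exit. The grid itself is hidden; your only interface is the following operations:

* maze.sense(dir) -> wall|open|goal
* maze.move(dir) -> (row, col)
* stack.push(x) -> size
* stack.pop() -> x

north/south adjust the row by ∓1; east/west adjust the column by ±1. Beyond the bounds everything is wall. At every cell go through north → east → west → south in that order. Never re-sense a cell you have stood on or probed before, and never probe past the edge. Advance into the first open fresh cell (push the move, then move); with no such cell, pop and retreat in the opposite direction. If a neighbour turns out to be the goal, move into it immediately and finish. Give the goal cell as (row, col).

# 1. sense(dir: north) => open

# 2. push(x: north) => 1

# 3. move(dir: north) => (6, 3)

# 4. sense(dir: north) => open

# 5. push(x: north) => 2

# 6. move(dir: north) => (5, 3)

# 7. sense(dir: north) => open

# 8. push(x: north) => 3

# 9. move(dir: north) => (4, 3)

# 10. sense(dir: north) => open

# 11. push(x: north) => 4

# 12. move(dir: north) => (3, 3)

# 13. sense(dir: north) => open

# 14. push(x: north) => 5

# 15. move(dir: north) => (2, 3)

# 16. sense(dir: north) => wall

# 17. sense(dir: east) => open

# 18. push(x: east) => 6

# 19. move(dir: east) => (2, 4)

# 20. sense(dir: north) => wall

# 21. sense(dir: east) => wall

# 22. sense(dir: south) => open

# 23. push(x: south) => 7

# 24. move(dir: south) => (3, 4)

# 25. sense(dir: east) => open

# 26. push(x: east) => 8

# 27. move(dir: east) => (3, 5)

# 28. sense(dir: east) => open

# 29. push(x: east) => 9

# 30. move(dir: east) => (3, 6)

# 31. sense(dir: north) => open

# 32. push(x: north) => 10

# 33. move(dir: north) => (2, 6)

# 34. sense(dir: north) => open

# 35. push(x: north) => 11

# 36. move(dir: north) => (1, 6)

# 37. sense(dir: north) => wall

# 38. sense(dir: west) => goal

# 39. move(dir: west) => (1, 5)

Answer: (1, 5)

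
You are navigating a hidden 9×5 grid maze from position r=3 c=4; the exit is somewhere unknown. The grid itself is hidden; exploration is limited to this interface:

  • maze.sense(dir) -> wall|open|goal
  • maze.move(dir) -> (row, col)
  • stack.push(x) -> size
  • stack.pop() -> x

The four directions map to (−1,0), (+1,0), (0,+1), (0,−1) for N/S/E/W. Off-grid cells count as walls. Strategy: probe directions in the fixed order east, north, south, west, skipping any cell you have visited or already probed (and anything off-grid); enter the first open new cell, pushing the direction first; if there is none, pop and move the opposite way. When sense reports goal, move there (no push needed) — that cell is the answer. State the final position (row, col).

// 1. maze.sense(dir: north) : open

// 2. stack.push(x: north) : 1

// 3. maze.move(dir: north) : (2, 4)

// 4. maze.sense(dir: north) : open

// 5. stack.push(x: north) : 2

// 6. maze.move(dir: north) : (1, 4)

// 7. maze.sense(dir: north) : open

// 8. stack.push(x: north) : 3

// 9. maze.move(dir: north) : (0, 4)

// 10. maze.sense(dir: west) : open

// 11. stack.push(x: west) : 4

// 12. maze.move(dir: west) : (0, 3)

// 13. maze.sense(dir: south) : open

// 14. stack.push(x: south) : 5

// 15. maze.move(dir: south) : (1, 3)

// 16. maze.sense(dir: south) : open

// 17. stack.push(x: south) : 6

// 18. maze.move(dir: south) : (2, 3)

// 19. maze.sense(dir: south) : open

// 20. stack.push(x: south) : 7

// 21. maze.move(dir: south) : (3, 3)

// 22. maze.sense(dir: south) : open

// 23. stack.push(x: south) : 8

// 24. maze.move(dir: south) : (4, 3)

// 25. maze.sense(dir: east) : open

// 26. stack.push(x: east) : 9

// 27. maze.move(dir: east) : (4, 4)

// 28. maze.sense(dir: south) : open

// 29. stack.push(x: south) : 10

// 30. maze.move(dir: south) : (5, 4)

// 31. maze.sense(dir: south) : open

// 32. stack.push(x: south) : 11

// 33. maze.move(dir: south) : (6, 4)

// 34. maze.sense(dir: south) : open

// 35. stack.push(x: south) : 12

// 36. maze.move(dir: south) : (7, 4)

// 37. maze.sense(dir: south) : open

// 38. stack.push(x: south) : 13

// 39. maze.move(dir: south) : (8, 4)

// 40. maze.sense(dir: west) : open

// 41. stack.push(x: west) : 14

// 42. maze.move(dir: west) : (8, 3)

// 43. maze.sense(dir: north) : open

// 44. stack.push(x: north) : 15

// 45. maze.move(dir: north) : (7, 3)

// 46. maze.sense(dir: north) : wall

// 47. maze.sense(dir: west) : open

// 48. stack.push(x: west) : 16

// 49. maze.move(dir: west) : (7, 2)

// 50. maze.sense(dir: north) : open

// 51. stack.push(x: north) : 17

// 52. maze.move(dir: north) : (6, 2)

// 53. maze.sense(dir: north) : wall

// 54. maze.sense(dir: west) : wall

// 55. stack.pop() : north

// 56. maze.move(dir: south) : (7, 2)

// 57. maze.sense(dir: south) : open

// 58. stack.push(x: south) : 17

// 59. maze.move(dir: south) : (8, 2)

// 60. maze.sense(dir: west) : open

// 61. stack.push(x: west) : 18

// 62. maze.move(dir: west) : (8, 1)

// 63. maze.sense(dir: north) : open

// 64. stack.push(x: north) : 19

// 65. maze.move(dir: north) : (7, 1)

// 66. maze.sense(dir: west) : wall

// 67. stack.pop() : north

// 68. maze.move(dir: south) : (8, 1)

// 69. maze.sense(dir: west) : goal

// 70. maze.move(dir: west) : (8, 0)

Answer: (8, 0)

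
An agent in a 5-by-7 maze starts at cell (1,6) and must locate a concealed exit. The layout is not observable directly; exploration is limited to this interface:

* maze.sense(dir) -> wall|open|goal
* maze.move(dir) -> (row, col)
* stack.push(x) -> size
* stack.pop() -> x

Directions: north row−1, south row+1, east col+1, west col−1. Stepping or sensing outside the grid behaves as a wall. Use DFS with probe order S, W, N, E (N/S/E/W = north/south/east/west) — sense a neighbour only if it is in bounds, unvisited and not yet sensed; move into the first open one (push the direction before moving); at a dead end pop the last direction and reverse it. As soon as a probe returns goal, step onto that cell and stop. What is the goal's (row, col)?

Action: maze.sense[dir→south]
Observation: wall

Action: maze.sense[dir→west]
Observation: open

Action: stack.push[x→west]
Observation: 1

Action: maze.move[dir→west]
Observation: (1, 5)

Action: maze.sense[dir→south]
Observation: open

Action: stack.push[x→south]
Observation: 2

Action: maze.move[dir→south]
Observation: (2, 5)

Action: maze.sense[dir→south]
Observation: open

Action: stack.push[x→south]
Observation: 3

Action: maze.move[dir→south]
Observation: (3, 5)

Action: maze.sense[dir→south]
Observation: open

Action: stack.push[x→south]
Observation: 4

Action: maze.move[dir→south]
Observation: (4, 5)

Action: maze.sense[dir→west]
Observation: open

Action: stack.push[x→west]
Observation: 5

Action: maze.move[dir→west]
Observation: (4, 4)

Action: maze.sense[dir→west]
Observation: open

Action: stack.push[x→west]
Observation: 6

Action: maze.move[dir→west]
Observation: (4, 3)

Action: maze.sense[dir→west]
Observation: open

Action: stack.push[x→west]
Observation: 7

Action: maze.move[dir→west]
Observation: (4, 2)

Action: maze.sense[dir→west]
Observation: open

Action: stack.push[x→west]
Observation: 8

Action: maze.move[dir→west]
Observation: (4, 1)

Action: maze.sense[dir→west]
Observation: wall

Action: maze.sense[dir→north]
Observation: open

Action: stack.push[x→north]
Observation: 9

Action: maze.move[dir→north]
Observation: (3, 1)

Action: maze.sense[dir→west]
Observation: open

Action: stack.push[x→west]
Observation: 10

Action: maze.move[dir→west]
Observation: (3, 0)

Action: maze.sense[dir→north]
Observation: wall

Action: stack.pop[]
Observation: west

Action: maze.move[dir→east]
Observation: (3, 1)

Action: maze.sense[dir→north]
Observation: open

Action: stack.push[x→north]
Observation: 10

Action: maze.move[dir→north]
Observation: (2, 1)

Action: maze.sense[dir→north]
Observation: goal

Action: maze.move[dir→north]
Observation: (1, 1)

Answer: (1, 1)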